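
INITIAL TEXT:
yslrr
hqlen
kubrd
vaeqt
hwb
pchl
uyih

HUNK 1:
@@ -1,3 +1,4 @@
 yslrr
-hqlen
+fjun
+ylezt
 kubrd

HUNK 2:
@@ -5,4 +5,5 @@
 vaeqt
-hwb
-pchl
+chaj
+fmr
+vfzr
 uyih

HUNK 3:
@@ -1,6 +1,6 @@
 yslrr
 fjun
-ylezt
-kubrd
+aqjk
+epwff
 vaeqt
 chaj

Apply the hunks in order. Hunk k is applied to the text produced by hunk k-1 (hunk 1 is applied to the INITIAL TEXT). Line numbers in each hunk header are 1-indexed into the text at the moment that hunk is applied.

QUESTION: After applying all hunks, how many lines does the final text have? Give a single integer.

Hunk 1: at line 1 remove [hqlen] add [fjun,ylezt] -> 8 lines: yslrr fjun ylezt kubrd vaeqt hwb pchl uyih
Hunk 2: at line 5 remove [hwb,pchl] add [chaj,fmr,vfzr] -> 9 lines: yslrr fjun ylezt kubrd vaeqt chaj fmr vfzr uyih
Hunk 3: at line 1 remove [ylezt,kubrd] add [aqjk,epwff] -> 9 lines: yslrr fjun aqjk epwff vaeqt chaj fmr vfzr uyih
Final line count: 9

Answer: 9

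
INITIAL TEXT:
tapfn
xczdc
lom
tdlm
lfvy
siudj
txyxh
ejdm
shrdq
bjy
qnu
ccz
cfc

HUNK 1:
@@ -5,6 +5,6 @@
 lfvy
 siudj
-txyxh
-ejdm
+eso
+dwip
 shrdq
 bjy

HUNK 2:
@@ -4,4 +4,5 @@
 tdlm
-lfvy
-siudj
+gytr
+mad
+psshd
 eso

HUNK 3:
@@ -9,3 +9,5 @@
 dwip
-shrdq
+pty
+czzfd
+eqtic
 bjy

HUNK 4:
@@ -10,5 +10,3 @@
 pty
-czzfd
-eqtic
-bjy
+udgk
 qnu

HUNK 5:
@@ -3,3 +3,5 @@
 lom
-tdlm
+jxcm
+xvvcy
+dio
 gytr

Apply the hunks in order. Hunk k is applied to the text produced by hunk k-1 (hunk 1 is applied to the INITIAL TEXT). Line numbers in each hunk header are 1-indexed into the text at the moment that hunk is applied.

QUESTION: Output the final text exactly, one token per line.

Hunk 1: at line 5 remove [txyxh,ejdm] add [eso,dwip] -> 13 lines: tapfn xczdc lom tdlm lfvy siudj eso dwip shrdq bjy qnu ccz cfc
Hunk 2: at line 4 remove [lfvy,siudj] add [gytr,mad,psshd] -> 14 lines: tapfn xczdc lom tdlm gytr mad psshd eso dwip shrdq bjy qnu ccz cfc
Hunk 3: at line 9 remove [shrdq] add [pty,czzfd,eqtic] -> 16 lines: tapfn xczdc lom tdlm gytr mad psshd eso dwip pty czzfd eqtic bjy qnu ccz cfc
Hunk 4: at line 10 remove [czzfd,eqtic,bjy] add [udgk] -> 14 lines: tapfn xczdc lom tdlm gytr mad psshd eso dwip pty udgk qnu ccz cfc
Hunk 5: at line 3 remove [tdlm] add [jxcm,xvvcy,dio] -> 16 lines: tapfn xczdc lom jxcm xvvcy dio gytr mad psshd eso dwip pty udgk qnu ccz cfc

Answer: tapfn
xczdc
lom
jxcm
xvvcy
dio
gytr
mad
psshd
eso
dwip
pty
udgk
qnu
ccz
cfc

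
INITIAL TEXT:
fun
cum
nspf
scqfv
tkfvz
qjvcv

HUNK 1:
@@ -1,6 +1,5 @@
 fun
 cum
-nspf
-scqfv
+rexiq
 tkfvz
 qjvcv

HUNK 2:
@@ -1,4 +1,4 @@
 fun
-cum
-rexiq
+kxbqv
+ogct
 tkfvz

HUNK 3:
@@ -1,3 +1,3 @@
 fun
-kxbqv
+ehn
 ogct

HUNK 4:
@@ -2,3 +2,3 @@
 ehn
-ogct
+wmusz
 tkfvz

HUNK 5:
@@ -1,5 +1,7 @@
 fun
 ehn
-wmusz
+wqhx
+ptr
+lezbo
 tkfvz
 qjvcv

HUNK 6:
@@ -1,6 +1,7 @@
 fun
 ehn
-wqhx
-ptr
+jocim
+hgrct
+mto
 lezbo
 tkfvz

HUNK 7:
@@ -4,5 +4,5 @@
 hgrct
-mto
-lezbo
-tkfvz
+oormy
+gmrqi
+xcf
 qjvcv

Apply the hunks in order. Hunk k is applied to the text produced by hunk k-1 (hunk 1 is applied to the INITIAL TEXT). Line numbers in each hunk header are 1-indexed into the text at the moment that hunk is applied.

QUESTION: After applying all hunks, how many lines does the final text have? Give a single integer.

Hunk 1: at line 1 remove [nspf,scqfv] add [rexiq] -> 5 lines: fun cum rexiq tkfvz qjvcv
Hunk 2: at line 1 remove [cum,rexiq] add [kxbqv,ogct] -> 5 lines: fun kxbqv ogct tkfvz qjvcv
Hunk 3: at line 1 remove [kxbqv] add [ehn] -> 5 lines: fun ehn ogct tkfvz qjvcv
Hunk 4: at line 2 remove [ogct] add [wmusz] -> 5 lines: fun ehn wmusz tkfvz qjvcv
Hunk 5: at line 1 remove [wmusz] add [wqhx,ptr,lezbo] -> 7 lines: fun ehn wqhx ptr lezbo tkfvz qjvcv
Hunk 6: at line 1 remove [wqhx,ptr] add [jocim,hgrct,mto] -> 8 lines: fun ehn jocim hgrct mto lezbo tkfvz qjvcv
Hunk 7: at line 4 remove [mto,lezbo,tkfvz] add [oormy,gmrqi,xcf] -> 8 lines: fun ehn jocim hgrct oormy gmrqi xcf qjvcv
Final line count: 8

Answer: 8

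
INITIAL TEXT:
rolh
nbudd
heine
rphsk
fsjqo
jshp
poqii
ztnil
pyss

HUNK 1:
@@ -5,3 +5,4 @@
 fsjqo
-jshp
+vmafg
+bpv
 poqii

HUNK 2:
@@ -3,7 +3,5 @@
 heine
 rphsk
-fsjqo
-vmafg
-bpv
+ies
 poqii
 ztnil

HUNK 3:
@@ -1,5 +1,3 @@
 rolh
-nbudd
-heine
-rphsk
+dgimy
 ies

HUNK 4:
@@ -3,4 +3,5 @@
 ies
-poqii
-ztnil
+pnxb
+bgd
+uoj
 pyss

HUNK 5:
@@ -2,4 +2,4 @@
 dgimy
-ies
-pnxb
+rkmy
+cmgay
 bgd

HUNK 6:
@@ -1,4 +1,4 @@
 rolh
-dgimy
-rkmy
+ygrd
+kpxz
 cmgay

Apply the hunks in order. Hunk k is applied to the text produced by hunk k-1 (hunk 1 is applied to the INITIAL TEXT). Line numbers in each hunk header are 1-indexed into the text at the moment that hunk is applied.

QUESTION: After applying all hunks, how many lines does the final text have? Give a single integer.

Answer: 7

Derivation:
Hunk 1: at line 5 remove [jshp] add [vmafg,bpv] -> 10 lines: rolh nbudd heine rphsk fsjqo vmafg bpv poqii ztnil pyss
Hunk 2: at line 3 remove [fsjqo,vmafg,bpv] add [ies] -> 8 lines: rolh nbudd heine rphsk ies poqii ztnil pyss
Hunk 3: at line 1 remove [nbudd,heine,rphsk] add [dgimy] -> 6 lines: rolh dgimy ies poqii ztnil pyss
Hunk 4: at line 3 remove [poqii,ztnil] add [pnxb,bgd,uoj] -> 7 lines: rolh dgimy ies pnxb bgd uoj pyss
Hunk 5: at line 2 remove [ies,pnxb] add [rkmy,cmgay] -> 7 lines: rolh dgimy rkmy cmgay bgd uoj pyss
Hunk 6: at line 1 remove [dgimy,rkmy] add [ygrd,kpxz] -> 7 lines: rolh ygrd kpxz cmgay bgd uoj pyss
Final line count: 7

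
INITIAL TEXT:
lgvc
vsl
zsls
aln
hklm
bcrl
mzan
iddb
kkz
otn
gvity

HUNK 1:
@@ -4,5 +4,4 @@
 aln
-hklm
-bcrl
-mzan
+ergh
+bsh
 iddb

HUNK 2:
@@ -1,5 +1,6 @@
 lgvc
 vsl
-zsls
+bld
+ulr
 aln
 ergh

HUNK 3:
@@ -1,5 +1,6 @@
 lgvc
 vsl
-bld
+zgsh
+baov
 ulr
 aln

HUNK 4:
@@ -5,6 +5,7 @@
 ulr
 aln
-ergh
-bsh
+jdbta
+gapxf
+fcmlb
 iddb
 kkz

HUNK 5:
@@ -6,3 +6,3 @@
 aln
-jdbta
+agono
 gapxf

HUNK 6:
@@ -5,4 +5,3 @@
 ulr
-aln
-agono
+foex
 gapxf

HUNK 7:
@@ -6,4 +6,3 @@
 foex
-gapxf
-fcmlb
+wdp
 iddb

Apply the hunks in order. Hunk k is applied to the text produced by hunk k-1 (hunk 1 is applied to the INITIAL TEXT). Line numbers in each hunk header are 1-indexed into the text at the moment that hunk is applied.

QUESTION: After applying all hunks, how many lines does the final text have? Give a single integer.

Hunk 1: at line 4 remove [hklm,bcrl,mzan] add [ergh,bsh] -> 10 lines: lgvc vsl zsls aln ergh bsh iddb kkz otn gvity
Hunk 2: at line 1 remove [zsls] add [bld,ulr] -> 11 lines: lgvc vsl bld ulr aln ergh bsh iddb kkz otn gvity
Hunk 3: at line 1 remove [bld] add [zgsh,baov] -> 12 lines: lgvc vsl zgsh baov ulr aln ergh bsh iddb kkz otn gvity
Hunk 4: at line 5 remove [ergh,bsh] add [jdbta,gapxf,fcmlb] -> 13 lines: lgvc vsl zgsh baov ulr aln jdbta gapxf fcmlb iddb kkz otn gvity
Hunk 5: at line 6 remove [jdbta] add [agono] -> 13 lines: lgvc vsl zgsh baov ulr aln agono gapxf fcmlb iddb kkz otn gvity
Hunk 6: at line 5 remove [aln,agono] add [foex] -> 12 lines: lgvc vsl zgsh baov ulr foex gapxf fcmlb iddb kkz otn gvity
Hunk 7: at line 6 remove [gapxf,fcmlb] add [wdp] -> 11 lines: lgvc vsl zgsh baov ulr foex wdp iddb kkz otn gvity
Final line count: 11

Answer: 11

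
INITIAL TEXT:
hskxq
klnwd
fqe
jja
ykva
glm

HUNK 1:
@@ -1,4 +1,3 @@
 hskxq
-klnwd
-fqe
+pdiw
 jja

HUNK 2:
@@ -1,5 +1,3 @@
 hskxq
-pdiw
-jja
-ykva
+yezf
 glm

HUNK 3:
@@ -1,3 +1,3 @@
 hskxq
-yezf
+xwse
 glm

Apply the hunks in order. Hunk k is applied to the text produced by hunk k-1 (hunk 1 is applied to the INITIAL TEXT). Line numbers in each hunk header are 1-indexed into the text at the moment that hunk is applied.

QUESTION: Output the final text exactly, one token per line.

Answer: hskxq
xwse
glm

Derivation:
Hunk 1: at line 1 remove [klnwd,fqe] add [pdiw] -> 5 lines: hskxq pdiw jja ykva glm
Hunk 2: at line 1 remove [pdiw,jja,ykva] add [yezf] -> 3 lines: hskxq yezf glm
Hunk 3: at line 1 remove [yezf] add [xwse] -> 3 lines: hskxq xwse glm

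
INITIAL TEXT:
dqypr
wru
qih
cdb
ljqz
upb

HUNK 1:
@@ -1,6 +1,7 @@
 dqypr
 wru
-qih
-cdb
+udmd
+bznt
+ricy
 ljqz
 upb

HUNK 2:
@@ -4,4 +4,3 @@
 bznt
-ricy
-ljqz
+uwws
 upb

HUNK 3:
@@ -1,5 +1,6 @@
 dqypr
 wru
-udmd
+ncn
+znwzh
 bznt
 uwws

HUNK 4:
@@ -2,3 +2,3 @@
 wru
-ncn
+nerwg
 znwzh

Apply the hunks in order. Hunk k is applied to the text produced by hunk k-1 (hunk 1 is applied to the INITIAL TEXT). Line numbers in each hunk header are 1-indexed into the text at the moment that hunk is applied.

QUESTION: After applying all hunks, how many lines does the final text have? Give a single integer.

Hunk 1: at line 1 remove [qih,cdb] add [udmd,bznt,ricy] -> 7 lines: dqypr wru udmd bznt ricy ljqz upb
Hunk 2: at line 4 remove [ricy,ljqz] add [uwws] -> 6 lines: dqypr wru udmd bznt uwws upb
Hunk 3: at line 1 remove [udmd] add [ncn,znwzh] -> 7 lines: dqypr wru ncn znwzh bznt uwws upb
Hunk 4: at line 2 remove [ncn] add [nerwg] -> 7 lines: dqypr wru nerwg znwzh bznt uwws upb
Final line count: 7

Answer: 7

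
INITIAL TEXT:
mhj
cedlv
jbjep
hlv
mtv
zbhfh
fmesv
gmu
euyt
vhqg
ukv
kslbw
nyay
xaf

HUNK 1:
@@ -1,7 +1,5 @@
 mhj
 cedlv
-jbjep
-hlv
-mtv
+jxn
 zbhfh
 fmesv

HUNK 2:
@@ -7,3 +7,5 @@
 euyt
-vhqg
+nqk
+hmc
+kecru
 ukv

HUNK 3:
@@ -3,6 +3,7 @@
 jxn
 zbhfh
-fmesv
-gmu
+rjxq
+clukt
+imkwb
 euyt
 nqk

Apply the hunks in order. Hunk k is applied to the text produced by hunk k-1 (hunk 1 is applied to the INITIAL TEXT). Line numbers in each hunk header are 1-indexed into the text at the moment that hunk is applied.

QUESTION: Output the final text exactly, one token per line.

Hunk 1: at line 1 remove [jbjep,hlv,mtv] add [jxn] -> 12 lines: mhj cedlv jxn zbhfh fmesv gmu euyt vhqg ukv kslbw nyay xaf
Hunk 2: at line 7 remove [vhqg] add [nqk,hmc,kecru] -> 14 lines: mhj cedlv jxn zbhfh fmesv gmu euyt nqk hmc kecru ukv kslbw nyay xaf
Hunk 3: at line 3 remove [fmesv,gmu] add [rjxq,clukt,imkwb] -> 15 lines: mhj cedlv jxn zbhfh rjxq clukt imkwb euyt nqk hmc kecru ukv kslbw nyay xaf

Answer: mhj
cedlv
jxn
zbhfh
rjxq
clukt
imkwb
euyt
nqk
hmc
kecru
ukv
kslbw
nyay
xaf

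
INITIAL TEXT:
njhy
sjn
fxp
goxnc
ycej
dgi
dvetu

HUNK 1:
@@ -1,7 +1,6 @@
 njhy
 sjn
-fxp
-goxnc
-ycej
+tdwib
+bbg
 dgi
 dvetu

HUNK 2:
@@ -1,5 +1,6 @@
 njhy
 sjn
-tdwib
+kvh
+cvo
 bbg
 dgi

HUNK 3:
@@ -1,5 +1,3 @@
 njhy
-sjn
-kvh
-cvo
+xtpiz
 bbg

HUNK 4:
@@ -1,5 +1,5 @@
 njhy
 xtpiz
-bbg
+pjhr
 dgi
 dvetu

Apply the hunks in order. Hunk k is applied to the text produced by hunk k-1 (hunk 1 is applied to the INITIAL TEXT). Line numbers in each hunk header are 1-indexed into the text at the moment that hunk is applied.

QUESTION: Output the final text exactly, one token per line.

Hunk 1: at line 1 remove [fxp,goxnc,ycej] add [tdwib,bbg] -> 6 lines: njhy sjn tdwib bbg dgi dvetu
Hunk 2: at line 1 remove [tdwib] add [kvh,cvo] -> 7 lines: njhy sjn kvh cvo bbg dgi dvetu
Hunk 3: at line 1 remove [sjn,kvh,cvo] add [xtpiz] -> 5 lines: njhy xtpiz bbg dgi dvetu
Hunk 4: at line 1 remove [bbg] add [pjhr] -> 5 lines: njhy xtpiz pjhr dgi dvetu

Answer: njhy
xtpiz
pjhr
dgi
dvetu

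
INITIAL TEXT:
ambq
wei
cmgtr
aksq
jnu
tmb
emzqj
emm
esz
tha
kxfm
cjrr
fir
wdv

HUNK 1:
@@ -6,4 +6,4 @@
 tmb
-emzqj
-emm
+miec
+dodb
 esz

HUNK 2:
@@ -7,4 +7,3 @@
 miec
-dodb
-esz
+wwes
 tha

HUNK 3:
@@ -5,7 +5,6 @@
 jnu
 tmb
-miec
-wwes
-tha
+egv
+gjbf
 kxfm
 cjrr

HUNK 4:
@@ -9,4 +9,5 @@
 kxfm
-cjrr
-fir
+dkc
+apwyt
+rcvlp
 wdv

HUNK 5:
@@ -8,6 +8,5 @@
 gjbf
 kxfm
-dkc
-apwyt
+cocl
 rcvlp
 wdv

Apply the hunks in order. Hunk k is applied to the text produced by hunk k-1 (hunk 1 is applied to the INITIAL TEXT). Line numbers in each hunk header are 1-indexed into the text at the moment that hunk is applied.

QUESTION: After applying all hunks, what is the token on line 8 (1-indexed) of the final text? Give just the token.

Hunk 1: at line 6 remove [emzqj,emm] add [miec,dodb] -> 14 lines: ambq wei cmgtr aksq jnu tmb miec dodb esz tha kxfm cjrr fir wdv
Hunk 2: at line 7 remove [dodb,esz] add [wwes] -> 13 lines: ambq wei cmgtr aksq jnu tmb miec wwes tha kxfm cjrr fir wdv
Hunk 3: at line 5 remove [miec,wwes,tha] add [egv,gjbf] -> 12 lines: ambq wei cmgtr aksq jnu tmb egv gjbf kxfm cjrr fir wdv
Hunk 4: at line 9 remove [cjrr,fir] add [dkc,apwyt,rcvlp] -> 13 lines: ambq wei cmgtr aksq jnu tmb egv gjbf kxfm dkc apwyt rcvlp wdv
Hunk 5: at line 8 remove [dkc,apwyt] add [cocl] -> 12 lines: ambq wei cmgtr aksq jnu tmb egv gjbf kxfm cocl rcvlp wdv
Final line 8: gjbf

Answer: gjbf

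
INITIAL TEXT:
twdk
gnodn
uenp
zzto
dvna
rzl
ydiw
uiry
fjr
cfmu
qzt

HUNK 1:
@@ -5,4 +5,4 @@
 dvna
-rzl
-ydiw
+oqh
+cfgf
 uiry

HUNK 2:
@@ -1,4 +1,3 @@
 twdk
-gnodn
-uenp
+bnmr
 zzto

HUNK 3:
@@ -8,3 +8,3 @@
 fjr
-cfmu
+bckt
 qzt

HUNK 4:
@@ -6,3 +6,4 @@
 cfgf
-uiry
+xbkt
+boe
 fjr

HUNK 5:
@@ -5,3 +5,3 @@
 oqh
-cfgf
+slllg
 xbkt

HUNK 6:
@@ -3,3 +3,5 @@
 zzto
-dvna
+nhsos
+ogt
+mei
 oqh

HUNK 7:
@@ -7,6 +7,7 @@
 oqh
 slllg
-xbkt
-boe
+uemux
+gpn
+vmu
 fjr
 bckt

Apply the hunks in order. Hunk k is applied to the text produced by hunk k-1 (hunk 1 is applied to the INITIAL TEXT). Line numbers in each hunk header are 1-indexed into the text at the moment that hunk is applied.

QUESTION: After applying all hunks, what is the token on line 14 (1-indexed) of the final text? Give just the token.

Answer: qzt

Derivation:
Hunk 1: at line 5 remove [rzl,ydiw] add [oqh,cfgf] -> 11 lines: twdk gnodn uenp zzto dvna oqh cfgf uiry fjr cfmu qzt
Hunk 2: at line 1 remove [gnodn,uenp] add [bnmr] -> 10 lines: twdk bnmr zzto dvna oqh cfgf uiry fjr cfmu qzt
Hunk 3: at line 8 remove [cfmu] add [bckt] -> 10 lines: twdk bnmr zzto dvna oqh cfgf uiry fjr bckt qzt
Hunk 4: at line 6 remove [uiry] add [xbkt,boe] -> 11 lines: twdk bnmr zzto dvna oqh cfgf xbkt boe fjr bckt qzt
Hunk 5: at line 5 remove [cfgf] add [slllg] -> 11 lines: twdk bnmr zzto dvna oqh slllg xbkt boe fjr bckt qzt
Hunk 6: at line 3 remove [dvna] add [nhsos,ogt,mei] -> 13 lines: twdk bnmr zzto nhsos ogt mei oqh slllg xbkt boe fjr bckt qzt
Hunk 7: at line 7 remove [xbkt,boe] add [uemux,gpn,vmu] -> 14 lines: twdk bnmr zzto nhsos ogt mei oqh slllg uemux gpn vmu fjr bckt qzt
Final line 14: qzt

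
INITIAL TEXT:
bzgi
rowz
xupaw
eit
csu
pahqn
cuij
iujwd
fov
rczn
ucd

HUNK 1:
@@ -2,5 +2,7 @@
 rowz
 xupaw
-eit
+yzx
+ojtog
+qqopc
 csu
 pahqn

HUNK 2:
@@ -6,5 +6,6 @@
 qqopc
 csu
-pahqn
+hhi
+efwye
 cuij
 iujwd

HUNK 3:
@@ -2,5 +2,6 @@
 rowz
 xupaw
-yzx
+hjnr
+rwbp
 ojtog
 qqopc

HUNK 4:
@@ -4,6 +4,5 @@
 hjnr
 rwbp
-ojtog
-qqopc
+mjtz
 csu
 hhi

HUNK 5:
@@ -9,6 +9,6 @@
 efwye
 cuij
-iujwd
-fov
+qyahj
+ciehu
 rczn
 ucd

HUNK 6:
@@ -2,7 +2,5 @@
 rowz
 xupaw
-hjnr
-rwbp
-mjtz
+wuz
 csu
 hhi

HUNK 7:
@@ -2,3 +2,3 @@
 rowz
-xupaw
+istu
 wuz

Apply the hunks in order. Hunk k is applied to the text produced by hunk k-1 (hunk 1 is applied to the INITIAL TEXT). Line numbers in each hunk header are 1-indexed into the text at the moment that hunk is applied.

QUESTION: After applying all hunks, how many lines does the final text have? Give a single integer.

Answer: 12

Derivation:
Hunk 1: at line 2 remove [eit] add [yzx,ojtog,qqopc] -> 13 lines: bzgi rowz xupaw yzx ojtog qqopc csu pahqn cuij iujwd fov rczn ucd
Hunk 2: at line 6 remove [pahqn] add [hhi,efwye] -> 14 lines: bzgi rowz xupaw yzx ojtog qqopc csu hhi efwye cuij iujwd fov rczn ucd
Hunk 3: at line 2 remove [yzx] add [hjnr,rwbp] -> 15 lines: bzgi rowz xupaw hjnr rwbp ojtog qqopc csu hhi efwye cuij iujwd fov rczn ucd
Hunk 4: at line 4 remove [ojtog,qqopc] add [mjtz] -> 14 lines: bzgi rowz xupaw hjnr rwbp mjtz csu hhi efwye cuij iujwd fov rczn ucd
Hunk 5: at line 9 remove [iujwd,fov] add [qyahj,ciehu] -> 14 lines: bzgi rowz xupaw hjnr rwbp mjtz csu hhi efwye cuij qyahj ciehu rczn ucd
Hunk 6: at line 2 remove [hjnr,rwbp,mjtz] add [wuz] -> 12 lines: bzgi rowz xupaw wuz csu hhi efwye cuij qyahj ciehu rczn ucd
Hunk 7: at line 2 remove [xupaw] add [istu] -> 12 lines: bzgi rowz istu wuz csu hhi efwye cuij qyahj ciehu rczn ucd
Final line count: 12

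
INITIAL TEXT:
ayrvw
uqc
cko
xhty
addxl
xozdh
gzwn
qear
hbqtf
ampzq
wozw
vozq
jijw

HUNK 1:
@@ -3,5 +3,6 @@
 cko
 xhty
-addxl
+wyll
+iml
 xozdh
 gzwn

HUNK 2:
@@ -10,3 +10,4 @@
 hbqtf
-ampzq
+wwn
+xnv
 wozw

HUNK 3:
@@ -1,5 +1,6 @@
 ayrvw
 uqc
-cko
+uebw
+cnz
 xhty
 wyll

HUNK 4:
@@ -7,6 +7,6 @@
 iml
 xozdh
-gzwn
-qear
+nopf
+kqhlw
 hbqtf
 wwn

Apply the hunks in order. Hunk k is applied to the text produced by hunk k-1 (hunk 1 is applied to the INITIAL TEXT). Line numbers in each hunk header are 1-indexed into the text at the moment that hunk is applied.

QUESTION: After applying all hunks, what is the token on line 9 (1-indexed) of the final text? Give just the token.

Hunk 1: at line 3 remove [addxl] add [wyll,iml] -> 14 lines: ayrvw uqc cko xhty wyll iml xozdh gzwn qear hbqtf ampzq wozw vozq jijw
Hunk 2: at line 10 remove [ampzq] add [wwn,xnv] -> 15 lines: ayrvw uqc cko xhty wyll iml xozdh gzwn qear hbqtf wwn xnv wozw vozq jijw
Hunk 3: at line 1 remove [cko] add [uebw,cnz] -> 16 lines: ayrvw uqc uebw cnz xhty wyll iml xozdh gzwn qear hbqtf wwn xnv wozw vozq jijw
Hunk 4: at line 7 remove [gzwn,qear] add [nopf,kqhlw] -> 16 lines: ayrvw uqc uebw cnz xhty wyll iml xozdh nopf kqhlw hbqtf wwn xnv wozw vozq jijw
Final line 9: nopf

Answer: nopf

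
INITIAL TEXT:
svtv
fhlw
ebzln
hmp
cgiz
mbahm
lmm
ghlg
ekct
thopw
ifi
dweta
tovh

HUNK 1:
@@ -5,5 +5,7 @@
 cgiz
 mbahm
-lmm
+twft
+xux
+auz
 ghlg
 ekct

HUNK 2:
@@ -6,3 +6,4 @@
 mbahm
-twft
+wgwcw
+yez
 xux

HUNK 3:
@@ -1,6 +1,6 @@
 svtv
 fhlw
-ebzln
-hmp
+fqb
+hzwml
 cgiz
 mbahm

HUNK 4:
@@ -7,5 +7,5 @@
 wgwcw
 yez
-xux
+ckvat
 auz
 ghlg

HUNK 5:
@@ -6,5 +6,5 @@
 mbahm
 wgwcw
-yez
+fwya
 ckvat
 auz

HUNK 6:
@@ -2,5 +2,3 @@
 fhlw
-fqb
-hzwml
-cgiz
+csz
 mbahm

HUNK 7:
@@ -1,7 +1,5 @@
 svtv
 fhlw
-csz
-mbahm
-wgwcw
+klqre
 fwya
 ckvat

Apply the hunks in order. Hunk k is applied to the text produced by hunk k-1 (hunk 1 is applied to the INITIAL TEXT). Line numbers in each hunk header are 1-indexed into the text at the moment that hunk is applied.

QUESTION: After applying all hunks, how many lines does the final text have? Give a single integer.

Hunk 1: at line 5 remove [lmm] add [twft,xux,auz] -> 15 lines: svtv fhlw ebzln hmp cgiz mbahm twft xux auz ghlg ekct thopw ifi dweta tovh
Hunk 2: at line 6 remove [twft] add [wgwcw,yez] -> 16 lines: svtv fhlw ebzln hmp cgiz mbahm wgwcw yez xux auz ghlg ekct thopw ifi dweta tovh
Hunk 3: at line 1 remove [ebzln,hmp] add [fqb,hzwml] -> 16 lines: svtv fhlw fqb hzwml cgiz mbahm wgwcw yez xux auz ghlg ekct thopw ifi dweta tovh
Hunk 4: at line 7 remove [xux] add [ckvat] -> 16 lines: svtv fhlw fqb hzwml cgiz mbahm wgwcw yez ckvat auz ghlg ekct thopw ifi dweta tovh
Hunk 5: at line 6 remove [yez] add [fwya] -> 16 lines: svtv fhlw fqb hzwml cgiz mbahm wgwcw fwya ckvat auz ghlg ekct thopw ifi dweta tovh
Hunk 6: at line 2 remove [fqb,hzwml,cgiz] add [csz] -> 14 lines: svtv fhlw csz mbahm wgwcw fwya ckvat auz ghlg ekct thopw ifi dweta tovh
Hunk 7: at line 1 remove [csz,mbahm,wgwcw] add [klqre] -> 12 lines: svtv fhlw klqre fwya ckvat auz ghlg ekct thopw ifi dweta tovh
Final line count: 12

Answer: 12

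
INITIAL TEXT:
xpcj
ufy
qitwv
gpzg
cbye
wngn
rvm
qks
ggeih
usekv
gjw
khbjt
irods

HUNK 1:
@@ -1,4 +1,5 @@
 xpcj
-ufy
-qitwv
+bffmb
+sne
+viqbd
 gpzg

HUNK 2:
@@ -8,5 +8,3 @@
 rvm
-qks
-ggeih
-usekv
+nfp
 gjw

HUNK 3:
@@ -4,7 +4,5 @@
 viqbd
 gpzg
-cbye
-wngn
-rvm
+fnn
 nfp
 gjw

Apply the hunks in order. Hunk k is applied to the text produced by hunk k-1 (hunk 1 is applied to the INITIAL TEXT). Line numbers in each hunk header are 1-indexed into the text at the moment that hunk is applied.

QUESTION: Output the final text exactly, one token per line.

Hunk 1: at line 1 remove [ufy,qitwv] add [bffmb,sne,viqbd] -> 14 lines: xpcj bffmb sne viqbd gpzg cbye wngn rvm qks ggeih usekv gjw khbjt irods
Hunk 2: at line 8 remove [qks,ggeih,usekv] add [nfp] -> 12 lines: xpcj bffmb sne viqbd gpzg cbye wngn rvm nfp gjw khbjt irods
Hunk 3: at line 4 remove [cbye,wngn,rvm] add [fnn] -> 10 lines: xpcj bffmb sne viqbd gpzg fnn nfp gjw khbjt irods

Answer: xpcj
bffmb
sne
viqbd
gpzg
fnn
nfp
gjw
khbjt
irods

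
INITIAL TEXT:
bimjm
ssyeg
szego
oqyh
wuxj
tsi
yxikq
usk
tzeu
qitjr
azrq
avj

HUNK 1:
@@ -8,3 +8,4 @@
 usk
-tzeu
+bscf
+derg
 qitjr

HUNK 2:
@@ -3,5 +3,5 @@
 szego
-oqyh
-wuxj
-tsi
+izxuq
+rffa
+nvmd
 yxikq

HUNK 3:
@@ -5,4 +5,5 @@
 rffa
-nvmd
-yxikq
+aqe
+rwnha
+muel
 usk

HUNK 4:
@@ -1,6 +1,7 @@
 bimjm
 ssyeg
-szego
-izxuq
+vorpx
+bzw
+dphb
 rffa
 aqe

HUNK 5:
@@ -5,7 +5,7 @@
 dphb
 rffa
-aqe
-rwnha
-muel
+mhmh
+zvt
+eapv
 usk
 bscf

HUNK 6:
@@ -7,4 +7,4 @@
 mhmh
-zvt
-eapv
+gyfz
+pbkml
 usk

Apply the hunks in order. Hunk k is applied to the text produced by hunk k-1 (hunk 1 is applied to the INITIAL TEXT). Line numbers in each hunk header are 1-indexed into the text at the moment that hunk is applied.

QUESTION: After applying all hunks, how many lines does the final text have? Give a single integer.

Hunk 1: at line 8 remove [tzeu] add [bscf,derg] -> 13 lines: bimjm ssyeg szego oqyh wuxj tsi yxikq usk bscf derg qitjr azrq avj
Hunk 2: at line 3 remove [oqyh,wuxj,tsi] add [izxuq,rffa,nvmd] -> 13 lines: bimjm ssyeg szego izxuq rffa nvmd yxikq usk bscf derg qitjr azrq avj
Hunk 3: at line 5 remove [nvmd,yxikq] add [aqe,rwnha,muel] -> 14 lines: bimjm ssyeg szego izxuq rffa aqe rwnha muel usk bscf derg qitjr azrq avj
Hunk 4: at line 1 remove [szego,izxuq] add [vorpx,bzw,dphb] -> 15 lines: bimjm ssyeg vorpx bzw dphb rffa aqe rwnha muel usk bscf derg qitjr azrq avj
Hunk 5: at line 5 remove [aqe,rwnha,muel] add [mhmh,zvt,eapv] -> 15 lines: bimjm ssyeg vorpx bzw dphb rffa mhmh zvt eapv usk bscf derg qitjr azrq avj
Hunk 6: at line 7 remove [zvt,eapv] add [gyfz,pbkml] -> 15 lines: bimjm ssyeg vorpx bzw dphb rffa mhmh gyfz pbkml usk bscf derg qitjr azrq avj
Final line count: 15

Answer: 15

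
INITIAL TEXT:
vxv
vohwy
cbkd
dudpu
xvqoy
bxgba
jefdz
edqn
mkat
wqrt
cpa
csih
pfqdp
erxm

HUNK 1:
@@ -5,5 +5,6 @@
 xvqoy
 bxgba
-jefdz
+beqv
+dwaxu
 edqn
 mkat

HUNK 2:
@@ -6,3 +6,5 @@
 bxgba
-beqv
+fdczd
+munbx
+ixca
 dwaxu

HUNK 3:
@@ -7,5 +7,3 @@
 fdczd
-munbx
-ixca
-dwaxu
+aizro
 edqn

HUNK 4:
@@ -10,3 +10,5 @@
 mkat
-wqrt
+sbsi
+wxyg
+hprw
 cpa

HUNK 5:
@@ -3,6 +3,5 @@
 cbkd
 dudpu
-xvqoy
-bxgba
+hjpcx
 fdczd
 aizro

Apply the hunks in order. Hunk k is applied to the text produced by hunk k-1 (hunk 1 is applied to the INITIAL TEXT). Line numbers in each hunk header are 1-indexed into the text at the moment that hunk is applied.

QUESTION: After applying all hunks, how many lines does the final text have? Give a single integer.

Hunk 1: at line 5 remove [jefdz] add [beqv,dwaxu] -> 15 lines: vxv vohwy cbkd dudpu xvqoy bxgba beqv dwaxu edqn mkat wqrt cpa csih pfqdp erxm
Hunk 2: at line 6 remove [beqv] add [fdczd,munbx,ixca] -> 17 lines: vxv vohwy cbkd dudpu xvqoy bxgba fdczd munbx ixca dwaxu edqn mkat wqrt cpa csih pfqdp erxm
Hunk 3: at line 7 remove [munbx,ixca,dwaxu] add [aizro] -> 15 lines: vxv vohwy cbkd dudpu xvqoy bxgba fdczd aizro edqn mkat wqrt cpa csih pfqdp erxm
Hunk 4: at line 10 remove [wqrt] add [sbsi,wxyg,hprw] -> 17 lines: vxv vohwy cbkd dudpu xvqoy bxgba fdczd aizro edqn mkat sbsi wxyg hprw cpa csih pfqdp erxm
Hunk 5: at line 3 remove [xvqoy,bxgba] add [hjpcx] -> 16 lines: vxv vohwy cbkd dudpu hjpcx fdczd aizro edqn mkat sbsi wxyg hprw cpa csih pfqdp erxm
Final line count: 16

Answer: 16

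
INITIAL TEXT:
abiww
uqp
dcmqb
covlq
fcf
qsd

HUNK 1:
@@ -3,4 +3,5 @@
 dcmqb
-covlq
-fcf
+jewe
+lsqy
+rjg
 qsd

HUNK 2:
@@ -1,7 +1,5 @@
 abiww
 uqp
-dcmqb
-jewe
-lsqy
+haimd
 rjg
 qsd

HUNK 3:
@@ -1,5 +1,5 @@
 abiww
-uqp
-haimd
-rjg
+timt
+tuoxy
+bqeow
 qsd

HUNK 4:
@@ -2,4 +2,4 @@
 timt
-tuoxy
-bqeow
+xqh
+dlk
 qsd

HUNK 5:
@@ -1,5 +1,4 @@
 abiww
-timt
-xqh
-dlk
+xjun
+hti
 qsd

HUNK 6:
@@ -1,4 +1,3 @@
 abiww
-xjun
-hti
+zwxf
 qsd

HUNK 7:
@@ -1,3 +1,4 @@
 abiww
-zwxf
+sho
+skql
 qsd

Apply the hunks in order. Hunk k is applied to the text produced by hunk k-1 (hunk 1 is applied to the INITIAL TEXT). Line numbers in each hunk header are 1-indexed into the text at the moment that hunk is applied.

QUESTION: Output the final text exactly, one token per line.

Hunk 1: at line 3 remove [covlq,fcf] add [jewe,lsqy,rjg] -> 7 lines: abiww uqp dcmqb jewe lsqy rjg qsd
Hunk 2: at line 1 remove [dcmqb,jewe,lsqy] add [haimd] -> 5 lines: abiww uqp haimd rjg qsd
Hunk 3: at line 1 remove [uqp,haimd,rjg] add [timt,tuoxy,bqeow] -> 5 lines: abiww timt tuoxy bqeow qsd
Hunk 4: at line 2 remove [tuoxy,bqeow] add [xqh,dlk] -> 5 lines: abiww timt xqh dlk qsd
Hunk 5: at line 1 remove [timt,xqh,dlk] add [xjun,hti] -> 4 lines: abiww xjun hti qsd
Hunk 6: at line 1 remove [xjun,hti] add [zwxf] -> 3 lines: abiww zwxf qsd
Hunk 7: at line 1 remove [zwxf] add [sho,skql] -> 4 lines: abiww sho skql qsd

Answer: abiww
sho
skql
qsd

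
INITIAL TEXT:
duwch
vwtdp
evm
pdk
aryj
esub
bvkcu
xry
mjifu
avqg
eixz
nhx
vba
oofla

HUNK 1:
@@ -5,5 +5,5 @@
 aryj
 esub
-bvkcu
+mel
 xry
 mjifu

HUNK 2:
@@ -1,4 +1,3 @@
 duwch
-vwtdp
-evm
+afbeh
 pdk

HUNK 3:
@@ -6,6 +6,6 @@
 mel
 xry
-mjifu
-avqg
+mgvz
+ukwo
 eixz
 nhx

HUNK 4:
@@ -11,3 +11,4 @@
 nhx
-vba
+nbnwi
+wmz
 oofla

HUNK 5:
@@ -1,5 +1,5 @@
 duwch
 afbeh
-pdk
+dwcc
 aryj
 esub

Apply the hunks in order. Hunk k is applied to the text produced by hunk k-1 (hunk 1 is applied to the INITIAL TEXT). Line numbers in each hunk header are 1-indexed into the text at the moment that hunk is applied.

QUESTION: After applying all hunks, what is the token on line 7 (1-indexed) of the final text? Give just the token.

Answer: xry

Derivation:
Hunk 1: at line 5 remove [bvkcu] add [mel] -> 14 lines: duwch vwtdp evm pdk aryj esub mel xry mjifu avqg eixz nhx vba oofla
Hunk 2: at line 1 remove [vwtdp,evm] add [afbeh] -> 13 lines: duwch afbeh pdk aryj esub mel xry mjifu avqg eixz nhx vba oofla
Hunk 3: at line 6 remove [mjifu,avqg] add [mgvz,ukwo] -> 13 lines: duwch afbeh pdk aryj esub mel xry mgvz ukwo eixz nhx vba oofla
Hunk 4: at line 11 remove [vba] add [nbnwi,wmz] -> 14 lines: duwch afbeh pdk aryj esub mel xry mgvz ukwo eixz nhx nbnwi wmz oofla
Hunk 5: at line 1 remove [pdk] add [dwcc] -> 14 lines: duwch afbeh dwcc aryj esub mel xry mgvz ukwo eixz nhx nbnwi wmz oofla
Final line 7: xry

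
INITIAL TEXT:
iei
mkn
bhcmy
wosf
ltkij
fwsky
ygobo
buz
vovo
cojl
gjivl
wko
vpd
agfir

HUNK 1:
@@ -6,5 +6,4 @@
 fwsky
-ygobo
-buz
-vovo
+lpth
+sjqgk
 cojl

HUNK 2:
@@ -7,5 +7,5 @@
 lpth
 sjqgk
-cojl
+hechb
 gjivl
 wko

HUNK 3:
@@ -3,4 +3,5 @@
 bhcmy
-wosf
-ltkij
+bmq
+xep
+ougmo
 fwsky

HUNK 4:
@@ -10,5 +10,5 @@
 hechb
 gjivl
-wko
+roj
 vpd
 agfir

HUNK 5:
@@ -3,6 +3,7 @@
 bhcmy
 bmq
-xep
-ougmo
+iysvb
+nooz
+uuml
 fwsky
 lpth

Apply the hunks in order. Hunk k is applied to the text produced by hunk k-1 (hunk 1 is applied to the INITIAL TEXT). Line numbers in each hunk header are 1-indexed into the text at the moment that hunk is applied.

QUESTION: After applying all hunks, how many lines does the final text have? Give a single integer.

Hunk 1: at line 6 remove [ygobo,buz,vovo] add [lpth,sjqgk] -> 13 lines: iei mkn bhcmy wosf ltkij fwsky lpth sjqgk cojl gjivl wko vpd agfir
Hunk 2: at line 7 remove [cojl] add [hechb] -> 13 lines: iei mkn bhcmy wosf ltkij fwsky lpth sjqgk hechb gjivl wko vpd agfir
Hunk 3: at line 3 remove [wosf,ltkij] add [bmq,xep,ougmo] -> 14 lines: iei mkn bhcmy bmq xep ougmo fwsky lpth sjqgk hechb gjivl wko vpd agfir
Hunk 4: at line 10 remove [wko] add [roj] -> 14 lines: iei mkn bhcmy bmq xep ougmo fwsky lpth sjqgk hechb gjivl roj vpd agfir
Hunk 5: at line 3 remove [xep,ougmo] add [iysvb,nooz,uuml] -> 15 lines: iei mkn bhcmy bmq iysvb nooz uuml fwsky lpth sjqgk hechb gjivl roj vpd agfir
Final line count: 15

Answer: 15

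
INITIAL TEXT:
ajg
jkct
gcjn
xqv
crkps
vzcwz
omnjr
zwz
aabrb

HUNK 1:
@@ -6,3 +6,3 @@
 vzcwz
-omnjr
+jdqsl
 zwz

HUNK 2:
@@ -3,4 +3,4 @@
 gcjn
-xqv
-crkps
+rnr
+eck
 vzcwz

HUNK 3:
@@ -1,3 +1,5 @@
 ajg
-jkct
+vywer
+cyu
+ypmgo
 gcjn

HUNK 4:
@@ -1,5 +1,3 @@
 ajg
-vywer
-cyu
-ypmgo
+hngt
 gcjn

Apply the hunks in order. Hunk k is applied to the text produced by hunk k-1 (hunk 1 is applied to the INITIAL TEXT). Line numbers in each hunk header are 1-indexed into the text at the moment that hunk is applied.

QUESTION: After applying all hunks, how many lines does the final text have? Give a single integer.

Answer: 9

Derivation:
Hunk 1: at line 6 remove [omnjr] add [jdqsl] -> 9 lines: ajg jkct gcjn xqv crkps vzcwz jdqsl zwz aabrb
Hunk 2: at line 3 remove [xqv,crkps] add [rnr,eck] -> 9 lines: ajg jkct gcjn rnr eck vzcwz jdqsl zwz aabrb
Hunk 3: at line 1 remove [jkct] add [vywer,cyu,ypmgo] -> 11 lines: ajg vywer cyu ypmgo gcjn rnr eck vzcwz jdqsl zwz aabrb
Hunk 4: at line 1 remove [vywer,cyu,ypmgo] add [hngt] -> 9 lines: ajg hngt gcjn rnr eck vzcwz jdqsl zwz aabrb
Final line count: 9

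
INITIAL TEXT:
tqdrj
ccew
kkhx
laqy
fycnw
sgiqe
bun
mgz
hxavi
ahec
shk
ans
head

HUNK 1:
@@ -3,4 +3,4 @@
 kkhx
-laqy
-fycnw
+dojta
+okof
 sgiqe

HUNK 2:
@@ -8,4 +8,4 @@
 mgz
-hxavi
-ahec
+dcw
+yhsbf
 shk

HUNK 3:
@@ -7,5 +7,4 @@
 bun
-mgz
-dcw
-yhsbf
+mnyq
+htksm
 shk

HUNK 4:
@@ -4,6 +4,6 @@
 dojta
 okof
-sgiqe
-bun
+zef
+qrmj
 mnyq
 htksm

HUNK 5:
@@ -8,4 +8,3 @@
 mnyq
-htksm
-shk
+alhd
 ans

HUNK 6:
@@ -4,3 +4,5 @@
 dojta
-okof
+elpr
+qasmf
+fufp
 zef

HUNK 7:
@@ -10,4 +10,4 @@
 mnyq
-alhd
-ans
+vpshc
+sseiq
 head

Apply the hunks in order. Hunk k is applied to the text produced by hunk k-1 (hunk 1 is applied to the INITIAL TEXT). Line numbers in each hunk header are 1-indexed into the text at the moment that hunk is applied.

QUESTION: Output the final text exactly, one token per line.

Answer: tqdrj
ccew
kkhx
dojta
elpr
qasmf
fufp
zef
qrmj
mnyq
vpshc
sseiq
head

Derivation:
Hunk 1: at line 3 remove [laqy,fycnw] add [dojta,okof] -> 13 lines: tqdrj ccew kkhx dojta okof sgiqe bun mgz hxavi ahec shk ans head
Hunk 2: at line 8 remove [hxavi,ahec] add [dcw,yhsbf] -> 13 lines: tqdrj ccew kkhx dojta okof sgiqe bun mgz dcw yhsbf shk ans head
Hunk 3: at line 7 remove [mgz,dcw,yhsbf] add [mnyq,htksm] -> 12 lines: tqdrj ccew kkhx dojta okof sgiqe bun mnyq htksm shk ans head
Hunk 4: at line 4 remove [sgiqe,bun] add [zef,qrmj] -> 12 lines: tqdrj ccew kkhx dojta okof zef qrmj mnyq htksm shk ans head
Hunk 5: at line 8 remove [htksm,shk] add [alhd] -> 11 lines: tqdrj ccew kkhx dojta okof zef qrmj mnyq alhd ans head
Hunk 6: at line 4 remove [okof] add [elpr,qasmf,fufp] -> 13 lines: tqdrj ccew kkhx dojta elpr qasmf fufp zef qrmj mnyq alhd ans head
Hunk 7: at line 10 remove [alhd,ans] add [vpshc,sseiq] -> 13 lines: tqdrj ccew kkhx dojta elpr qasmf fufp zef qrmj mnyq vpshc sseiq head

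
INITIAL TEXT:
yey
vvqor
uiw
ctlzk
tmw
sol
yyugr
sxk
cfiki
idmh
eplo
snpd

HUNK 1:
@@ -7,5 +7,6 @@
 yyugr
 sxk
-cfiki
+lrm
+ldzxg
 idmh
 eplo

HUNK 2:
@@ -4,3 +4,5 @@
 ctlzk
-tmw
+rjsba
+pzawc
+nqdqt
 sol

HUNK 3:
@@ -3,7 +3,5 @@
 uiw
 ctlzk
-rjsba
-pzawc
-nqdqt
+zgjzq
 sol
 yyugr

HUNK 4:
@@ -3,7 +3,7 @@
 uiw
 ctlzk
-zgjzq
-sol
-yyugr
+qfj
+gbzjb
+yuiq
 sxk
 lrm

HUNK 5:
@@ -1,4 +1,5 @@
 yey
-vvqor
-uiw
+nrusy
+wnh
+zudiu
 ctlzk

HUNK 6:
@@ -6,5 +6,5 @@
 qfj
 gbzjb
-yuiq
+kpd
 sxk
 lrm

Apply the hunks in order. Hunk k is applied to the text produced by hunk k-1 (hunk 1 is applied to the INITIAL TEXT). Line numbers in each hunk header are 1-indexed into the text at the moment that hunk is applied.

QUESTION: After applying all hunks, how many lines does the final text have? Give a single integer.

Hunk 1: at line 7 remove [cfiki] add [lrm,ldzxg] -> 13 lines: yey vvqor uiw ctlzk tmw sol yyugr sxk lrm ldzxg idmh eplo snpd
Hunk 2: at line 4 remove [tmw] add [rjsba,pzawc,nqdqt] -> 15 lines: yey vvqor uiw ctlzk rjsba pzawc nqdqt sol yyugr sxk lrm ldzxg idmh eplo snpd
Hunk 3: at line 3 remove [rjsba,pzawc,nqdqt] add [zgjzq] -> 13 lines: yey vvqor uiw ctlzk zgjzq sol yyugr sxk lrm ldzxg idmh eplo snpd
Hunk 4: at line 3 remove [zgjzq,sol,yyugr] add [qfj,gbzjb,yuiq] -> 13 lines: yey vvqor uiw ctlzk qfj gbzjb yuiq sxk lrm ldzxg idmh eplo snpd
Hunk 5: at line 1 remove [vvqor,uiw] add [nrusy,wnh,zudiu] -> 14 lines: yey nrusy wnh zudiu ctlzk qfj gbzjb yuiq sxk lrm ldzxg idmh eplo snpd
Hunk 6: at line 6 remove [yuiq] add [kpd] -> 14 lines: yey nrusy wnh zudiu ctlzk qfj gbzjb kpd sxk lrm ldzxg idmh eplo snpd
Final line count: 14

Answer: 14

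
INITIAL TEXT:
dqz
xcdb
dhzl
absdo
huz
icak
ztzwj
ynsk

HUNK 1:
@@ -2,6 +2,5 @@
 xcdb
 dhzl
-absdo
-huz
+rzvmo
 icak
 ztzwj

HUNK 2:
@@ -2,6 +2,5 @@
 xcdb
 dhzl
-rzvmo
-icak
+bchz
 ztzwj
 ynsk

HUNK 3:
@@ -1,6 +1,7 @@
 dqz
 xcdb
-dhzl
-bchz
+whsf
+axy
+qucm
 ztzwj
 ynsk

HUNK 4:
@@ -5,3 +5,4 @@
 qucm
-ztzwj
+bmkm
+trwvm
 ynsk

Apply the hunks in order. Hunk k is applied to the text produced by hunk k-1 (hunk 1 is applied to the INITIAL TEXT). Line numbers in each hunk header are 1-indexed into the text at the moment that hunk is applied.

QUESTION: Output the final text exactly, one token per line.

Answer: dqz
xcdb
whsf
axy
qucm
bmkm
trwvm
ynsk

Derivation:
Hunk 1: at line 2 remove [absdo,huz] add [rzvmo] -> 7 lines: dqz xcdb dhzl rzvmo icak ztzwj ynsk
Hunk 2: at line 2 remove [rzvmo,icak] add [bchz] -> 6 lines: dqz xcdb dhzl bchz ztzwj ynsk
Hunk 3: at line 1 remove [dhzl,bchz] add [whsf,axy,qucm] -> 7 lines: dqz xcdb whsf axy qucm ztzwj ynsk
Hunk 4: at line 5 remove [ztzwj] add [bmkm,trwvm] -> 8 lines: dqz xcdb whsf axy qucm bmkm trwvm ynsk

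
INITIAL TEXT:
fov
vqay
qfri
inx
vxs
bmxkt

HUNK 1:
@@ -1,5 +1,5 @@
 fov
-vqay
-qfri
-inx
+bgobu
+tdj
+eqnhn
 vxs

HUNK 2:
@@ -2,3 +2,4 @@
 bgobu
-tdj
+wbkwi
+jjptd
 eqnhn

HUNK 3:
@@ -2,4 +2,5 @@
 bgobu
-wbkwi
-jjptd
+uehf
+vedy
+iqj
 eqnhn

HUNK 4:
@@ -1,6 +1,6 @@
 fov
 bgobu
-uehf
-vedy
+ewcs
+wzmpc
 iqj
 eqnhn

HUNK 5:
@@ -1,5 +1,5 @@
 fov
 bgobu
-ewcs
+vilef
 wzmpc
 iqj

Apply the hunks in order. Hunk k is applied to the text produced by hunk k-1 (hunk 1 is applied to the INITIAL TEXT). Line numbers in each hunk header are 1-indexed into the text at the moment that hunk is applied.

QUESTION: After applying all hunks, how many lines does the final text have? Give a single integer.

Answer: 8

Derivation:
Hunk 1: at line 1 remove [vqay,qfri,inx] add [bgobu,tdj,eqnhn] -> 6 lines: fov bgobu tdj eqnhn vxs bmxkt
Hunk 2: at line 2 remove [tdj] add [wbkwi,jjptd] -> 7 lines: fov bgobu wbkwi jjptd eqnhn vxs bmxkt
Hunk 3: at line 2 remove [wbkwi,jjptd] add [uehf,vedy,iqj] -> 8 lines: fov bgobu uehf vedy iqj eqnhn vxs bmxkt
Hunk 4: at line 1 remove [uehf,vedy] add [ewcs,wzmpc] -> 8 lines: fov bgobu ewcs wzmpc iqj eqnhn vxs bmxkt
Hunk 5: at line 1 remove [ewcs] add [vilef] -> 8 lines: fov bgobu vilef wzmpc iqj eqnhn vxs bmxkt
Final line count: 8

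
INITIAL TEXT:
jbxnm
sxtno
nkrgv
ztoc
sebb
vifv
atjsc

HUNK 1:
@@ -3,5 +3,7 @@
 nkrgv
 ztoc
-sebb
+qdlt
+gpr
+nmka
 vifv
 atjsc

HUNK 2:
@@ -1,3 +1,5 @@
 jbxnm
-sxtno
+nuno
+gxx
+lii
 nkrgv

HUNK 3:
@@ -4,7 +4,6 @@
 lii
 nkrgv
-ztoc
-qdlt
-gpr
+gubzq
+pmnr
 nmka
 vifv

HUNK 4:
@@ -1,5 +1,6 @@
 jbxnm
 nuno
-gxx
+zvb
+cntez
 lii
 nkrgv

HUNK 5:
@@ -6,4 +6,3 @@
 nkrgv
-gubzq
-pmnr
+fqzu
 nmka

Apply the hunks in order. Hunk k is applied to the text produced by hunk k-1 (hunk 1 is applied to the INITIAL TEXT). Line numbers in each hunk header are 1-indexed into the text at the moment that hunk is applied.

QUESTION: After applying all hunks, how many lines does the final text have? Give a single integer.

Hunk 1: at line 3 remove [sebb] add [qdlt,gpr,nmka] -> 9 lines: jbxnm sxtno nkrgv ztoc qdlt gpr nmka vifv atjsc
Hunk 2: at line 1 remove [sxtno] add [nuno,gxx,lii] -> 11 lines: jbxnm nuno gxx lii nkrgv ztoc qdlt gpr nmka vifv atjsc
Hunk 3: at line 4 remove [ztoc,qdlt,gpr] add [gubzq,pmnr] -> 10 lines: jbxnm nuno gxx lii nkrgv gubzq pmnr nmka vifv atjsc
Hunk 4: at line 1 remove [gxx] add [zvb,cntez] -> 11 lines: jbxnm nuno zvb cntez lii nkrgv gubzq pmnr nmka vifv atjsc
Hunk 5: at line 6 remove [gubzq,pmnr] add [fqzu] -> 10 lines: jbxnm nuno zvb cntez lii nkrgv fqzu nmka vifv atjsc
Final line count: 10

Answer: 10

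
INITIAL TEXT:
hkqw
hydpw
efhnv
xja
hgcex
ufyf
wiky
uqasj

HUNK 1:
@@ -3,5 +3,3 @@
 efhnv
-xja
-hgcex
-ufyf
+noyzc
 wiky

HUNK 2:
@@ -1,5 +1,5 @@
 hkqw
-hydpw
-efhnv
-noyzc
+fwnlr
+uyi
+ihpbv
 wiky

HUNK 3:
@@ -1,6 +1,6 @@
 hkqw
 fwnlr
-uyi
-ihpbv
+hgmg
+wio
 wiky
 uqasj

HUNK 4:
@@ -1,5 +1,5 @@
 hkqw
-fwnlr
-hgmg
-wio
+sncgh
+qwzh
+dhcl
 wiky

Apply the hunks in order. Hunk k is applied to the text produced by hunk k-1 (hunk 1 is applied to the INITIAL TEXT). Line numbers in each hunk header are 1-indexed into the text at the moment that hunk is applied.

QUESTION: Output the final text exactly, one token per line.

Answer: hkqw
sncgh
qwzh
dhcl
wiky
uqasj

Derivation:
Hunk 1: at line 3 remove [xja,hgcex,ufyf] add [noyzc] -> 6 lines: hkqw hydpw efhnv noyzc wiky uqasj
Hunk 2: at line 1 remove [hydpw,efhnv,noyzc] add [fwnlr,uyi,ihpbv] -> 6 lines: hkqw fwnlr uyi ihpbv wiky uqasj
Hunk 3: at line 1 remove [uyi,ihpbv] add [hgmg,wio] -> 6 lines: hkqw fwnlr hgmg wio wiky uqasj
Hunk 4: at line 1 remove [fwnlr,hgmg,wio] add [sncgh,qwzh,dhcl] -> 6 lines: hkqw sncgh qwzh dhcl wiky uqasj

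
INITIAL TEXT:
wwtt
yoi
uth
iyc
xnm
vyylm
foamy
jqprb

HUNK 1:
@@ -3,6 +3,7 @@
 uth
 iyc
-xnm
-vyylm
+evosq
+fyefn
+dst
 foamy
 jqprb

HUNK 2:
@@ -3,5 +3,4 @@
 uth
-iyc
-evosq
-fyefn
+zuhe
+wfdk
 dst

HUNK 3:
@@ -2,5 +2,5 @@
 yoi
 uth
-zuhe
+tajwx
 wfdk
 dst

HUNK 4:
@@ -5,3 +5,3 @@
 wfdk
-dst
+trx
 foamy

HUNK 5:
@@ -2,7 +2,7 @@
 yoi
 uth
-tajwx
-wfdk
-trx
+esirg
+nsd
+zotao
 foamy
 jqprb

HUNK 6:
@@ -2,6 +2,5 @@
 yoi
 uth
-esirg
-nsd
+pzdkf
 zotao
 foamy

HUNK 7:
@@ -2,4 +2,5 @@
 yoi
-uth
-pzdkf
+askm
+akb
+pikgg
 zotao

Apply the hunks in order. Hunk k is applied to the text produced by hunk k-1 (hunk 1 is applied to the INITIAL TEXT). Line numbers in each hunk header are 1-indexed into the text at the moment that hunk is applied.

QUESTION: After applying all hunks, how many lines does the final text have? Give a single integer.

Answer: 8

Derivation:
Hunk 1: at line 3 remove [xnm,vyylm] add [evosq,fyefn,dst] -> 9 lines: wwtt yoi uth iyc evosq fyefn dst foamy jqprb
Hunk 2: at line 3 remove [iyc,evosq,fyefn] add [zuhe,wfdk] -> 8 lines: wwtt yoi uth zuhe wfdk dst foamy jqprb
Hunk 3: at line 2 remove [zuhe] add [tajwx] -> 8 lines: wwtt yoi uth tajwx wfdk dst foamy jqprb
Hunk 4: at line 5 remove [dst] add [trx] -> 8 lines: wwtt yoi uth tajwx wfdk trx foamy jqprb
Hunk 5: at line 2 remove [tajwx,wfdk,trx] add [esirg,nsd,zotao] -> 8 lines: wwtt yoi uth esirg nsd zotao foamy jqprb
Hunk 6: at line 2 remove [esirg,nsd] add [pzdkf] -> 7 lines: wwtt yoi uth pzdkf zotao foamy jqprb
Hunk 7: at line 2 remove [uth,pzdkf] add [askm,akb,pikgg] -> 8 lines: wwtt yoi askm akb pikgg zotao foamy jqprb
Final line count: 8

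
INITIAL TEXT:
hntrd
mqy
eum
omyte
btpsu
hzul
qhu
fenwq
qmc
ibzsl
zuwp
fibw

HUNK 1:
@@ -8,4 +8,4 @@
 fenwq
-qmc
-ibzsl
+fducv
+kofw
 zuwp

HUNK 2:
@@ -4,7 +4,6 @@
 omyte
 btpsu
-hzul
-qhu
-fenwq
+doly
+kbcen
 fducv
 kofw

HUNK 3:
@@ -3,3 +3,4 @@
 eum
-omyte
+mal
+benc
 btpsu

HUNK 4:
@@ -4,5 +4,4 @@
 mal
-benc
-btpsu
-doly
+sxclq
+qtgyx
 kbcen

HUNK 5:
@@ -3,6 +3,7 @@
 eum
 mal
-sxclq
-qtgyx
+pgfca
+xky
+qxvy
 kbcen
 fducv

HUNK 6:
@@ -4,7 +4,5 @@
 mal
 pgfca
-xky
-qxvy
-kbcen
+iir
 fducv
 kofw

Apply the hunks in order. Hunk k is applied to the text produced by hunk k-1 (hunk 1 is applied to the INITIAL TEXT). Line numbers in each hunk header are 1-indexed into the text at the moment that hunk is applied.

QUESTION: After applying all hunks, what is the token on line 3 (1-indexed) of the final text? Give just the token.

Hunk 1: at line 8 remove [qmc,ibzsl] add [fducv,kofw] -> 12 lines: hntrd mqy eum omyte btpsu hzul qhu fenwq fducv kofw zuwp fibw
Hunk 2: at line 4 remove [hzul,qhu,fenwq] add [doly,kbcen] -> 11 lines: hntrd mqy eum omyte btpsu doly kbcen fducv kofw zuwp fibw
Hunk 3: at line 3 remove [omyte] add [mal,benc] -> 12 lines: hntrd mqy eum mal benc btpsu doly kbcen fducv kofw zuwp fibw
Hunk 4: at line 4 remove [benc,btpsu,doly] add [sxclq,qtgyx] -> 11 lines: hntrd mqy eum mal sxclq qtgyx kbcen fducv kofw zuwp fibw
Hunk 5: at line 3 remove [sxclq,qtgyx] add [pgfca,xky,qxvy] -> 12 lines: hntrd mqy eum mal pgfca xky qxvy kbcen fducv kofw zuwp fibw
Hunk 6: at line 4 remove [xky,qxvy,kbcen] add [iir] -> 10 lines: hntrd mqy eum mal pgfca iir fducv kofw zuwp fibw
Final line 3: eum

Answer: eum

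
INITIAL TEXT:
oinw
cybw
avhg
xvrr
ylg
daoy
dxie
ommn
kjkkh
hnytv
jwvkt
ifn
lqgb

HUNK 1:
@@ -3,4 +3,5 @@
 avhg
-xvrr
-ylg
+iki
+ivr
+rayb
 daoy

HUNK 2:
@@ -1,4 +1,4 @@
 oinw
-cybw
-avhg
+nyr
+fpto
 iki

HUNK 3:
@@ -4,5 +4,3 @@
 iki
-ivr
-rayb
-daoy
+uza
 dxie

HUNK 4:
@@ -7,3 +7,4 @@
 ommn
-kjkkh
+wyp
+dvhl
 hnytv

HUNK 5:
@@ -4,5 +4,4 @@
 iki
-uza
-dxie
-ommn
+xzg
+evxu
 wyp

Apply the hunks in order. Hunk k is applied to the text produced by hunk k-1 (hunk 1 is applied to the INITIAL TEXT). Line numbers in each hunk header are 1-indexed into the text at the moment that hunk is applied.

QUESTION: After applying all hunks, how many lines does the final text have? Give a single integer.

Answer: 12

Derivation:
Hunk 1: at line 3 remove [xvrr,ylg] add [iki,ivr,rayb] -> 14 lines: oinw cybw avhg iki ivr rayb daoy dxie ommn kjkkh hnytv jwvkt ifn lqgb
Hunk 2: at line 1 remove [cybw,avhg] add [nyr,fpto] -> 14 lines: oinw nyr fpto iki ivr rayb daoy dxie ommn kjkkh hnytv jwvkt ifn lqgb
Hunk 3: at line 4 remove [ivr,rayb,daoy] add [uza] -> 12 lines: oinw nyr fpto iki uza dxie ommn kjkkh hnytv jwvkt ifn lqgb
Hunk 4: at line 7 remove [kjkkh] add [wyp,dvhl] -> 13 lines: oinw nyr fpto iki uza dxie ommn wyp dvhl hnytv jwvkt ifn lqgb
Hunk 5: at line 4 remove [uza,dxie,ommn] add [xzg,evxu] -> 12 lines: oinw nyr fpto iki xzg evxu wyp dvhl hnytv jwvkt ifn lqgb
Final line count: 12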